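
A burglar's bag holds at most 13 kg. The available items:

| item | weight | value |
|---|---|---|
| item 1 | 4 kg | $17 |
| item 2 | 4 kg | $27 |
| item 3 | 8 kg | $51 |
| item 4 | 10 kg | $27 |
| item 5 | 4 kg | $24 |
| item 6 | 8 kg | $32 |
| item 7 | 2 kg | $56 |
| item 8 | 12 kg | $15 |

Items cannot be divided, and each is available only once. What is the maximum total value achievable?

Check high-value combinations within 13 kg:
- item 3+item 7: weight 8+2=10, value 51+56=107
- item 2+item 5+item 7: weight 4+4+2=10, value 27+24+56=107
- item 1+item 2+item 7: weight 4+4+2=10, value 17+27+56=100
Best: $107.

$107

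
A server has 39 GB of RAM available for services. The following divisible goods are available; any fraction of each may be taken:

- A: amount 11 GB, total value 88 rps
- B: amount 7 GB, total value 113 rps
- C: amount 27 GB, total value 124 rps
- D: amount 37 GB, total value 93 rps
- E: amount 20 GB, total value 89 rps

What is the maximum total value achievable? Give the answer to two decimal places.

Take in order of value per unit:
- B (113/7 per unit): all 7 → value 113, running total 113.00
- A (88/11 per unit): all 11 → value 88, running total 201.00
- C (124/27 per unit): 21 of 27 → value 21×124/27 = 96.4444, running total 297.44
Total 297.44.

297.44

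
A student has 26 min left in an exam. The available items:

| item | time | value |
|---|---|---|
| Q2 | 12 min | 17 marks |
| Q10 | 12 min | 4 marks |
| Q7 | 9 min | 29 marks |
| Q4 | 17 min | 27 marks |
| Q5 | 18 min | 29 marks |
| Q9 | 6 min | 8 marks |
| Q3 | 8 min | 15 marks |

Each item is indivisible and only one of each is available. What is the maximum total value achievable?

56 marks

This is a 0/1 knapsack; check combinations near the capacity.
- Q7+Q4: time 9+17=26, value 29+27=56
- Q7+Q9+Q3: time 9+6+8=23, value 29+8+15=52
- Q2+Q7: time 12+9=21, value 17+29=46
Best: 56 marks.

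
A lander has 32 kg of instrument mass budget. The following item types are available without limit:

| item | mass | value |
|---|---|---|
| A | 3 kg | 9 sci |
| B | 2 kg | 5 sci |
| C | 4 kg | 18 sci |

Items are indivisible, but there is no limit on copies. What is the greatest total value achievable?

144 sci

Best value-per-unit is C at 18/4, and filling with it alone uses mass 8×4=32. No mix of the others beats 8×18 = 144.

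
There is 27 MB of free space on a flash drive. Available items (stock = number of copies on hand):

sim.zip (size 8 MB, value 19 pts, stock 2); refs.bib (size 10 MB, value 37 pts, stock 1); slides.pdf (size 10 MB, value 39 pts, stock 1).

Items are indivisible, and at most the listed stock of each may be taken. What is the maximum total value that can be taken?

Best selections within size 27 and stock limits:
- 2×sim.zip + 1×slides.pdf: size 26, value 77
- 1×refs.bib + 1×slides.pdf: size 20, value 76
Best: 77 pts.

77 pts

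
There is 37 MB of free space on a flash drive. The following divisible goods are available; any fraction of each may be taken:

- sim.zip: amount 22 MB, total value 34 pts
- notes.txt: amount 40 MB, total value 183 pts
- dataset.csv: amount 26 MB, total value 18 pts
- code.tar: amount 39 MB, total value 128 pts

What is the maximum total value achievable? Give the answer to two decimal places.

Take in order of value per unit:
- notes.txt (183/40 per unit): 37 of 40 → value 37×183/40 = 169.2750, running total 169.28
Total 169.28.

169.28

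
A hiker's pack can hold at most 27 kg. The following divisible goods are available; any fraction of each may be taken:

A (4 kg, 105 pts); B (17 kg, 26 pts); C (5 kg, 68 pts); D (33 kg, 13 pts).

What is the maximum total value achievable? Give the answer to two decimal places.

Take in order of value per unit:
- A (105/4 per unit): all 4 → value 105, running total 105.00
- C (68/5 per unit): all 5 → value 68, running total 173.00
- B (26/17 per unit): all 17 → value 26, running total 199.00
- D (13/33 per unit): 1 of 33 → value 1×13/33 = 0.3939, running total 199.39
Total 199.39.

199.39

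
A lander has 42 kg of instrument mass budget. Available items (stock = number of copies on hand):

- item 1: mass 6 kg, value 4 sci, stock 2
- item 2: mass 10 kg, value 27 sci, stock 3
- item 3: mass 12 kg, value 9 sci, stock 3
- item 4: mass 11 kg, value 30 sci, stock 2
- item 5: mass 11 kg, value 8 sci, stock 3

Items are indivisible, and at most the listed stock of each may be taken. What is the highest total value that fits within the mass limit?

114 sci

Top feasible selections:
- 2×item 2 + 2×item 4: mass 42, value 114
- 3×item 2 + 1×item 4: mass 41, value 111
- 2×item 2 + 1×item 4 + 1×item 5: mass 42, value 92
- 1×item 1 + 1×item 2 + 2×item 4: mass 38, value 91
Best: 114 sci.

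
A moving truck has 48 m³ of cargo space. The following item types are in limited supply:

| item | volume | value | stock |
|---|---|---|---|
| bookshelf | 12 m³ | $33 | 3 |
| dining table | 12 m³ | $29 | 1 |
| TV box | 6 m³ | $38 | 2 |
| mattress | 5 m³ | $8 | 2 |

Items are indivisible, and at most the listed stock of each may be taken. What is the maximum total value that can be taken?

$175

Top feasible selections:
- 3×bookshelf + 2×TV box: volume 48, value 175
- 2×bookshelf + 1×dining table + 2×TV box: volume 48, value 171
- 2×bookshelf + 2×TV box + 2×mattress: volume 46, value 158
- 1×bookshelf + 1×dining table + 2×TV box + 2×mattress: volume 46, value 154
Best: $175.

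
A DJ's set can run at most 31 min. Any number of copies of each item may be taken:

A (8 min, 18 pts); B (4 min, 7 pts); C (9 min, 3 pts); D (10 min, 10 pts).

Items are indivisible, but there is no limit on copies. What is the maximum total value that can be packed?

61 pts

Best value-per-unit is A at 18/8; filling with it alone gives 3×18 = 54.
Optimal mix: 3×A + 1×B → duration 28, value 61.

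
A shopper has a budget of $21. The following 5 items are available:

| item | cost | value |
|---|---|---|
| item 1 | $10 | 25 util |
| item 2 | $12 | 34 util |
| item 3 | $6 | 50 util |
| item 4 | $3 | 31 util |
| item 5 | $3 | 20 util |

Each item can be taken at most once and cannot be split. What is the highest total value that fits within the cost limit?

Check high-value combinations within $21:
- item 2+item 3+item 4: cost 12+6+3=21, value 34+50+31=115
- item 1+item 3+item 4: cost 10+6+3=19, value 25+50+31=106
- item 2+item 3+item 5: cost 12+6+3=21, value 34+50+20=104
- item 3+item 4+item 5: cost 6+3+3=12, value 50+31+20=101
Best: 115 util.

115 util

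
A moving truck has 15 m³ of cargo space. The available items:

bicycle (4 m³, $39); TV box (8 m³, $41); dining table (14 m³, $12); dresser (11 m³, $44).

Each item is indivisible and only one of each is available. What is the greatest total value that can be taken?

Check high-value combinations within 15 m³:
- bicycle+dresser: volume 4+11=15, value 39+44=83
- bicycle+TV box: volume 4+8=12, value 39+41=80
- dresser: volume 11, value 44
- TV box: volume 8, value 41
Best: $83.

$83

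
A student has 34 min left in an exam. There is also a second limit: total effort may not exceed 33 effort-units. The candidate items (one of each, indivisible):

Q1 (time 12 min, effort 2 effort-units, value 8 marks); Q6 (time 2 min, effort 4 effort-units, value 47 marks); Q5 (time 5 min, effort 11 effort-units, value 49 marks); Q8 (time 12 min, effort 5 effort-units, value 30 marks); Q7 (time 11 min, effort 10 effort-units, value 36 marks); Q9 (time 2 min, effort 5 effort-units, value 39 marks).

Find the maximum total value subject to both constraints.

179 marks

Feasible sets respecting both limits:
- Q1+Q6+Q5+Q7+Q9: time 32, effort 32, value 179
- Q1+Q6+Q5+Q8+Q9: time 33, effort 27, value 173
- Q6+Q5+Q7+Q9: time 20, effort 30, value 171
- Q6+Q5+Q8+Q9: time 21, effort 25, value 165
Best: 179 marks.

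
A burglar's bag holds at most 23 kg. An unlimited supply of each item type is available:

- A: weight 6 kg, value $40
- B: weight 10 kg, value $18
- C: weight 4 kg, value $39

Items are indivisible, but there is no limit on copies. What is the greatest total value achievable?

Best value-per-unit is C at 39/4; filling with it alone gives 5×39 = 195.
Optimal mix: 1×A + 4×C → weight 22, value 196.

$196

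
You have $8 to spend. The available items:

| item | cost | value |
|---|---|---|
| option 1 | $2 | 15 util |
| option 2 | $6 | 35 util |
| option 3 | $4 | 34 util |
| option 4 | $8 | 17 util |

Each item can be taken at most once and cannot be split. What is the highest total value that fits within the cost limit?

50 util

Check high-value combinations within $8:
- option 1+option 2: cost 2+6=8, value 15+35=50
- option 1+option 3: cost 2+4=6, value 15+34=49
- option 2: cost 6, value 35
Best: 50 util.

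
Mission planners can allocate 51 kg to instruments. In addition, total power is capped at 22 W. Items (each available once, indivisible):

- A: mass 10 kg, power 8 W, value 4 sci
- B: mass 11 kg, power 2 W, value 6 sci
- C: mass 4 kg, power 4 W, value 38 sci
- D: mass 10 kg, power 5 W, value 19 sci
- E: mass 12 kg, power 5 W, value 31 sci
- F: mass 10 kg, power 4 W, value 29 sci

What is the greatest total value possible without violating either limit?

Feasible sets respecting both limits:
- B+C+D+E+F: mass 47, power 20, value 123
- C+D+E+F: mass 36, power 18, value 117
- B+C+E+F: mass 37, power 15, value 104
Best: 123 sci.

123 sci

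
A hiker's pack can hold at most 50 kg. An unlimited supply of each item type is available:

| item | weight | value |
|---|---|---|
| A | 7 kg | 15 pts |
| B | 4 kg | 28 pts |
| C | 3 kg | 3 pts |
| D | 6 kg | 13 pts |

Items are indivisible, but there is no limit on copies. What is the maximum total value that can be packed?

Best value-per-unit is B at 28/4, and filling with it alone uses weight 12×4=48. No mix of the others beats 12×28 = 336.

336 pts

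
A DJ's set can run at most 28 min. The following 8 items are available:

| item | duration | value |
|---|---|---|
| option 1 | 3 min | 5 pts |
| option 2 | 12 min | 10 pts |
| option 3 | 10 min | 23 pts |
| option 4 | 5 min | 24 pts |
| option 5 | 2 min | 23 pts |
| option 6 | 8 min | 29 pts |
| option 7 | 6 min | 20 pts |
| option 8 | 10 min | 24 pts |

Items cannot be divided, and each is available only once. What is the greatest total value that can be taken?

105 pts

Check high-value combinations within 28 min:
- option 1+option 4+option 5+option 6+option 8: duration 3+5+2+8+10=28, value 5+24+23+29+24=105
- option 1+option 3+option 4+option 5+option 6: duration 3+10+5+2+8=28, value 5+23+24+23+29=104
- option 1+option 4+option 5+option 6+option 7: duration 3+5+2+8+6=24, value 5+24+23+29+20=101
- option 4+option 5+option 6+option 8: duration 5+2+8+10=25, value 24+23+29+24=100
- option 3+option 4+option 5+option 6: duration 10+5+2+8=25, value 23+24+23+29=99
Best: 105 pts.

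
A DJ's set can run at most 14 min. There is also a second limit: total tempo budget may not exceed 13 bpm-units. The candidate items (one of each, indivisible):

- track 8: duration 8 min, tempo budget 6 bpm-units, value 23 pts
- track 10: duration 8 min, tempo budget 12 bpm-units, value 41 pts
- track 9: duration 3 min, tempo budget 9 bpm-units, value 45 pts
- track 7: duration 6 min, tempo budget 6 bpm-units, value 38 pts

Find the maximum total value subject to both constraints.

61 pts

Feasible sets respecting both limits:
- track 8+track 7: duration 14, tempo budget 12, value 61
- track 9: duration 3, tempo budget 9, value 45
- track 10: duration 8, tempo budget 12, value 41
- track 7: duration 6, tempo budget 6, value 38
Best: 61 pts.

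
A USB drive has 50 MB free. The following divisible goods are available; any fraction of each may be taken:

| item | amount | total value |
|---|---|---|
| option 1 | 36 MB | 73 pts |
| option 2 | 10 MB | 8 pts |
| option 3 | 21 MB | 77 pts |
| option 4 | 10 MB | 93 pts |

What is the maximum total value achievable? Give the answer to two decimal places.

208.53

Take in order of value per unit:
- option 4 (93/10 per unit): all 10 → value 93, running total 93.00
- option 3 (77/21 per unit): all 21 → value 77, running total 170.00
- option 1 (73/36 per unit): 19 of 36 → value 19×73/36 = 38.5278, running total 208.53
Total 208.53.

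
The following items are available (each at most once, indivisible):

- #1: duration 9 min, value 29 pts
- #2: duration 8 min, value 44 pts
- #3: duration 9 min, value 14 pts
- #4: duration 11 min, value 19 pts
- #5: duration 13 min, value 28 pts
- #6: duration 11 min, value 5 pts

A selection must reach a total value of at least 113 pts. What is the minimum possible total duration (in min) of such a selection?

Subsets with value ≥ 113, sorted by total duration:
- #1+#2+#3+#5: duration 39, value 115
- #1+#2+#4+#5: duration 41, value 120
- #1+#2+#3+#4+#5: duration 50, value 134
- #1+#2+#3+#5+#6: duration 50, value 120
Minimum duration: 39 min.

39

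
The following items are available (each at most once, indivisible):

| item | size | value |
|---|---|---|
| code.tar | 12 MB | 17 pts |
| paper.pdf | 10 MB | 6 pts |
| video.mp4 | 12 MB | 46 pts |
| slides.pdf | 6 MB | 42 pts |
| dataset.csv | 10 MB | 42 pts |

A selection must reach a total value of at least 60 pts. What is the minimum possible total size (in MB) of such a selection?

Subsets with value ≥ 60, sorted by total size:
- slides.pdf+dataset.csv: size 16, value 84
- video.mp4+slides.pdf: size 18, value 88
- video.mp4+dataset.csv: size 22, value 88
Minimum size: 16 MB.

16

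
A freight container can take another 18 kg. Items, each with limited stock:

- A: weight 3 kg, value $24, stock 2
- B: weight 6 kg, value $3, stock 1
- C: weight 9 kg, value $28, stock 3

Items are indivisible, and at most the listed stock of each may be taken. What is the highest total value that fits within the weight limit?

Best selections within weight 18 and stock limits:
- 2×A + 1×C: weight 15, value 76
- 2×C: weight 18, value 56
- 1×A + 1×B + 1×C: weight 18, value 55
Best: $76.

$76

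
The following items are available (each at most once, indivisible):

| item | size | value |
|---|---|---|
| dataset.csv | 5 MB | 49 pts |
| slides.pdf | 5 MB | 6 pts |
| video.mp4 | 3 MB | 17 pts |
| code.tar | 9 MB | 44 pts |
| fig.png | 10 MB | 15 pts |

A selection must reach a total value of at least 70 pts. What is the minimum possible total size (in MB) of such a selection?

13

Subsets with value ≥ 70, sorted by total size:
- dataset.csv+slides.pdf+video.mp4: size 13, value 72
- dataset.csv+code.tar: size 14, value 93
Minimum size: 13 MB.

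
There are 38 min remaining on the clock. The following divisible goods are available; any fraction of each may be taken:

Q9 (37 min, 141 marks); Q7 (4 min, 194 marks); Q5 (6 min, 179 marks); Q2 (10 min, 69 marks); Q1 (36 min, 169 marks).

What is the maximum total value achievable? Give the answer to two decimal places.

Take in order of value per unit:
- Q7 (194/4 per unit): all 4 → value 194, running total 194.00
- Q5 (179/6 per unit): all 6 → value 179, running total 373.00
- Q2 (69/10 per unit): all 10 → value 69, running total 442.00
- Q1 (169/36 per unit): 18 of 36 → value 18×169/36 = 84.5000, running total 526.50
Total 526.50.

526.50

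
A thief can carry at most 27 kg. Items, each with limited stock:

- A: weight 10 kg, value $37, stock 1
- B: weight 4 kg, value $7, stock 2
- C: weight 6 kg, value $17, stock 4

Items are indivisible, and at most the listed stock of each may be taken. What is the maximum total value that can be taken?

$78

Best selections within weight 27 and stock limits:
- 1×A + 1×B + 2×C: weight 26, value 78
- 1×A + 2×C: weight 22, value 71
Best: $78.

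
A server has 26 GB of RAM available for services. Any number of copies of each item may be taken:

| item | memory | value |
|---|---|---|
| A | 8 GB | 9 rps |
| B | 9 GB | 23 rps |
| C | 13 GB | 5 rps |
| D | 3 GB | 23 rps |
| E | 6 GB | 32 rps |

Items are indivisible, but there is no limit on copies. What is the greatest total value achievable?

184 rps

Best value-per-unit is D at 23/3, and filling with it alone uses memory 8×3=24. No mix of the others beats 8×23 = 184.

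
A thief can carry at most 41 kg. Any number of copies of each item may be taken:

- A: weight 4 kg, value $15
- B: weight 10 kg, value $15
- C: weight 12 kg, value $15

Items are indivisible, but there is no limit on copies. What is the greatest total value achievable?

Best value-per-unit is A at 15/4, and filling with it alone uses weight 10×4=40. No mix of the others beats 10×15 = 150.

$150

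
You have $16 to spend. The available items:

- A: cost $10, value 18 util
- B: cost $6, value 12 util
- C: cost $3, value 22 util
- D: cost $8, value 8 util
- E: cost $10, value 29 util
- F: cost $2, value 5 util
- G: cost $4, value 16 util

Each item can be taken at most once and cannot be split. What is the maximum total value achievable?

Check high-value combinations within $16:
- C+E+F: cost 3+10+2=15, value 22+29+5=56
- B+C+F+G: cost 6+3+2+4=15, value 12+22+5+16=55
- C+E: cost 3+10=13, value 22+29=51
- B+C+G: cost 6+3+4=13, value 12+22+16=50
Best: 56 util.

56 util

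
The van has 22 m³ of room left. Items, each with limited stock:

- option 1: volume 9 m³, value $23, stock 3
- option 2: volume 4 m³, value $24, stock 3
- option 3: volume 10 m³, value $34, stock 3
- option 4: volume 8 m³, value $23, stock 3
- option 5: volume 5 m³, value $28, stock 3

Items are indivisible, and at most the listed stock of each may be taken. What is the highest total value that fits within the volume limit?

$128

Best selections within volume 22 and stock limits:
- 3×option 2 + 2×option 5: volume 22, value 128
- 1×option 2 + 3×option 5: volume 19, value 108
- 3×option 2 + 1×option 3: volume 22, value 106
Best: $128.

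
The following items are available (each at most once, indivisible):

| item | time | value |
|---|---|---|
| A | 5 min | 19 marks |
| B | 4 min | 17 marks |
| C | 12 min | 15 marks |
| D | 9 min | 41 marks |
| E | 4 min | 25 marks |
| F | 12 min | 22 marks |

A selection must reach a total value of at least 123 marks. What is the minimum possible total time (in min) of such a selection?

34

Subsets with value ≥ 123, sorted by total time:
- A+B+D+E+F: time 34, value 124
- A+B+C+D+E+F: time 46, value 139
Minimum time: 34 min.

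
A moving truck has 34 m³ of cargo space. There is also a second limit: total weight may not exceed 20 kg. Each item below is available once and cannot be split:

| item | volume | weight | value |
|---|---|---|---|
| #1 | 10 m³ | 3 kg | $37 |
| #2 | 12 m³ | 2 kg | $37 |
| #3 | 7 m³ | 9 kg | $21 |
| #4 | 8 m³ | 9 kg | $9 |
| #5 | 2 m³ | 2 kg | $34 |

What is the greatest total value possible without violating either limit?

Feasible sets respecting both limits:
- #1+#2+#3+#5: volume 31, weight 16, value 129
- #1+#2+#4+#5: volume 32, weight 16, value 117
- #1+#2+#5: volume 24, weight 7, value 108
Best: $129.

$129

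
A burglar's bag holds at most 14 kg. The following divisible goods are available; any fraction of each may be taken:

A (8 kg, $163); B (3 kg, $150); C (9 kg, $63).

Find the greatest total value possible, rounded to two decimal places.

334.00

Take in order of value per unit:
- B (150/3 per unit): all 3 → value 150, running total 150.00
- A (163/8 per unit): all 8 → value 163, running total 313.00
- C (63/9 per unit): 3 of 9 → value 3×63/9 = 21.0000, running total 334.00
Total 334.00.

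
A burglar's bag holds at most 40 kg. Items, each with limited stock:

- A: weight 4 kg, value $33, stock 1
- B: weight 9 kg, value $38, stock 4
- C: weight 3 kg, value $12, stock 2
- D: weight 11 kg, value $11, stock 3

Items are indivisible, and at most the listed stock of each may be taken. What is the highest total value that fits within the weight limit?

Best selections within weight 40 and stock limits:
- 1×A + 4×B: weight 40, value 185
- 1×A + 3×B + 2×C: weight 37, value 171
- 4×B + 1×C: weight 39, value 164
- 1×A + 3×B + 1×C: weight 34, value 159
Best: $185.

$185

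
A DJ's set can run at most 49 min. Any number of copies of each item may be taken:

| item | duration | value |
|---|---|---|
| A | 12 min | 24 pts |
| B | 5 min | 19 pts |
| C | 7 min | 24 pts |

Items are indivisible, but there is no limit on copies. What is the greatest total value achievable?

Best value-per-unit is B at 19/5; filling with it alone gives 9×19 = 171.
Optimal mix: 7×B + 2×C → duration 49, value 181.

181 pts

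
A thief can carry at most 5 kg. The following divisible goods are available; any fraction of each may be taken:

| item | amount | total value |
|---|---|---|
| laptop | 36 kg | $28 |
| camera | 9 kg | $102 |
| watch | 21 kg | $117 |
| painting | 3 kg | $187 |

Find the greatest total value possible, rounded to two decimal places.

209.67

Take in order of value per unit:
- painting (187/3 per unit): all 3 → value 187, running total 187.00
- camera (102/9 per unit): 2 of 9 → value 2×102/9 = 22.6667, running total 209.67
Total 209.67.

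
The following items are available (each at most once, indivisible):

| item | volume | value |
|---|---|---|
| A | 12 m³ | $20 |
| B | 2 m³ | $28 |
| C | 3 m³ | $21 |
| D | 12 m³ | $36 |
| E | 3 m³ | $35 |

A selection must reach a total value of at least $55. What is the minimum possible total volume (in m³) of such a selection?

Subsets with value ≥ 55, sorted by total volume:
- B+E: volume 5, value 63
- C+E: volume 6, value 56
- B+C+E: volume 8, value 84
Minimum volume: 5 m³.

5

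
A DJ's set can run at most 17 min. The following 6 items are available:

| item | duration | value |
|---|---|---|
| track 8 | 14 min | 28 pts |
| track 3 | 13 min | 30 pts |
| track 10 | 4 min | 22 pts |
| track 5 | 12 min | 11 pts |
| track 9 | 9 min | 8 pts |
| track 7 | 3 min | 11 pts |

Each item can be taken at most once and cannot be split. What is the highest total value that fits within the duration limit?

52 pts

Check high-value combinations within 17 min:
- track 3+track 10: duration 13+4=17, value 30+22=52
- track 3+track 7: duration 13+3=16, value 30+11=41
- track 10+track 9+track 7: duration 4+9+3=16, value 22+8+11=41
- track 8+track 7: duration 14+3=17, value 28+11=39
- track 10+track 7: duration 4+3=7, value 22+11=33
Best: 52 pts.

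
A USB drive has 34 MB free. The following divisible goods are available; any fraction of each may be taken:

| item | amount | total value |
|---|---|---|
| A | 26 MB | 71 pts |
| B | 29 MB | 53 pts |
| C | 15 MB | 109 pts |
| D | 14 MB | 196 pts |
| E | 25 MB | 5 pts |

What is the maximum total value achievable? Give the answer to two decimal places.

Take in order of value per unit:
- D (196/14 per unit): all 14 → value 196, running total 196.00
- C (109/15 per unit): all 15 → value 109, running total 305.00
- A (71/26 per unit): 5 of 26 → value 5×71/26 = 13.6538, running total 318.65
Total 318.65.

318.65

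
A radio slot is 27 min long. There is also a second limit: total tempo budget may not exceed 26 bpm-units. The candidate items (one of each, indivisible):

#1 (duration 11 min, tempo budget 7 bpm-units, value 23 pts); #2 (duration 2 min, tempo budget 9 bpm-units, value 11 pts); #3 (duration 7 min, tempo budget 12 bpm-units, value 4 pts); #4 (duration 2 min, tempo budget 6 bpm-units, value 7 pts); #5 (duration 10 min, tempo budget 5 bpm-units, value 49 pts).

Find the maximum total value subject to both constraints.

83 pts

Feasible sets respecting both limits:
- #1+#2+#5: duration 23, tempo budget 21, value 83
- #1+#4+#5: duration 23, tempo budget 18, value 79
- #1+#5: duration 21, tempo budget 12, value 72
Best: 83 pts.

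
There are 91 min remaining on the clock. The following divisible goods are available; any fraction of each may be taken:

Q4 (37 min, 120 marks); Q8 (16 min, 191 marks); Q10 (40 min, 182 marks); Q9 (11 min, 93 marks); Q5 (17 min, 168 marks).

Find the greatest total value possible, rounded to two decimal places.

Take in order of value per unit:
- Q8 (191/16 per unit): all 16 → value 191, running total 191.00
- Q5 (168/17 per unit): all 17 → value 168, running total 359.00
- Q9 (93/11 per unit): all 11 → value 93, running total 452.00
- Q10 (182/40 per unit): all 40 → value 182, running total 634.00
- Q4 (120/37 per unit): 7 of 37 → value 7×120/37 = 22.7027, running total 656.70
Total 656.70.

656.70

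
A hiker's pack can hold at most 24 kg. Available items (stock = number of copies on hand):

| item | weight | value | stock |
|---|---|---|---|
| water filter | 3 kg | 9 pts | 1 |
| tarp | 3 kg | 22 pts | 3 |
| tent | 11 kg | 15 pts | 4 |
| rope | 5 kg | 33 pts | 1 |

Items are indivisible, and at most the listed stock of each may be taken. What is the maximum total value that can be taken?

Top feasible selections:
- 1×water filter + 3×tarp + 1×rope: weight 17, value 108
- 3×tarp + 1×rope: weight 14, value 99
- 2×tarp + 1×tent + 1×rope: weight 22, value 92
Best: 108 pts.

108 pts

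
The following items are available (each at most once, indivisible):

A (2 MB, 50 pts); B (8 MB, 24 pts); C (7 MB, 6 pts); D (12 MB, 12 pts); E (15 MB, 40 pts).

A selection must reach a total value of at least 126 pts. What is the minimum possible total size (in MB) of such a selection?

37

Subsets with value ≥ 126, sorted by total size:
- A+B+D+E: size 37, value 126
- A+B+C+D+E: size 44, value 132
Minimum size: 37 MB.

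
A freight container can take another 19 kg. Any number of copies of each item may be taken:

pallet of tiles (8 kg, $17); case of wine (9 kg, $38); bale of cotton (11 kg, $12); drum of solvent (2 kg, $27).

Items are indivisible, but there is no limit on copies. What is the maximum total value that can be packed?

$243

Best value-per-unit is drum of solvent at 27/2, and filling with it alone uses weight 9×2=18. No mix of the others beats 9×27 = 243.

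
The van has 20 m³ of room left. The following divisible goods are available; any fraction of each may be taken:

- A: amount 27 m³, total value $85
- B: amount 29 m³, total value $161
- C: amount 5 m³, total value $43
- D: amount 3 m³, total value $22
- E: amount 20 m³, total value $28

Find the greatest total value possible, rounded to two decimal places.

Take in order of value per unit:
- C (43/5 per unit): all 5 → value 43, running total 43.00
- D (22/3 per unit): all 3 → value 22, running total 65.00
- B (161/29 per unit): 12 of 29 → value 12×161/29 = 66.6207, running total 131.62
Total 131.62.

131.62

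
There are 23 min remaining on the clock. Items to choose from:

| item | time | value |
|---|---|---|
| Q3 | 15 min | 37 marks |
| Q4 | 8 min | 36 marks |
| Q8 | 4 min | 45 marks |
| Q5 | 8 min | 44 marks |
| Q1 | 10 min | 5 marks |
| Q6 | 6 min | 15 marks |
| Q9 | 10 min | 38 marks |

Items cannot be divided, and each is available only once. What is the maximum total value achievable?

Check high-value combinations within 23 min:
- Q8+Q5+Q9: time 4+8+10=22, value 45+44+38=127
- Q4+Q8+Q5: time 8+4+8=20, value 36+45+44=125
- Q4+Q8+Q9: time 8+4+10=22, value 36+45+38=119
- Q8+Q5+Q6: time 4+8+6=18, value 45+44+15=104
- Q8+Q6+Q9: time 4+6+10=20, value 45+15+38=98
Best: 127 marks.

127 marks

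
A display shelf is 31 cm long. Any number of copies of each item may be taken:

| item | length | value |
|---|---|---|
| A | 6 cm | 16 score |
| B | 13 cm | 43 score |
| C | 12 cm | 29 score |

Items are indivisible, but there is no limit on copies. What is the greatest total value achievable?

91 score

Best value-per-unit is B at 43/13; filling with it alone gives 2×43 = 86.
Optimal mix: 3×A + 1×B → length 31, value 91.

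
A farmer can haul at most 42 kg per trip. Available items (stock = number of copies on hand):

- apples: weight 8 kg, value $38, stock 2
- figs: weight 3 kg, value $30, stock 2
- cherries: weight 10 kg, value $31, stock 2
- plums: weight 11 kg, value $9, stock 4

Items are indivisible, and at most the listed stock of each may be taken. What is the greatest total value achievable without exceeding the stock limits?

$198

Top feasible selections:
- 2×apples + 2×figs + 2×cherries: weight 42, value 198
- 2×apples + 1×figs + 2×cherries: weight 39, value 168
Best: $198.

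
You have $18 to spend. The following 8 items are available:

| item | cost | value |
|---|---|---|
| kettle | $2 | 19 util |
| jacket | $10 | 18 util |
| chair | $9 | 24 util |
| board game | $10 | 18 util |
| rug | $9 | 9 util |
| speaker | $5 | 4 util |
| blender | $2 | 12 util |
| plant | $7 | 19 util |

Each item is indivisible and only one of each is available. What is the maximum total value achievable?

62 util

This is a 0/1 knapsack; check combinations near the capacity.
- kettle+chair+plant: cost 2+9+7=18, value 19+24+19=62
- kettle+chair+speaker+blender: cost 2+9+5+2=18, value 19+24+4+12=59
- kettle+chair+blender: cost 2+9+2=13, value 19+24+12=55
Best: 62 util.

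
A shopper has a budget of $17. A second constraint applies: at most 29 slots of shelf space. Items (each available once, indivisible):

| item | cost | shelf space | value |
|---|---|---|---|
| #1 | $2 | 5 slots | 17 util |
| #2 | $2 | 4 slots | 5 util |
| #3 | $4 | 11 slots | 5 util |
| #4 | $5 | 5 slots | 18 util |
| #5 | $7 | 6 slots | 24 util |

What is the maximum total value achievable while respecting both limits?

Feasible sets respecting both limits:
- #1+#2+#4+#5: cost 16, shelf space 20, value 64
- #1+#4+#5: cost 14, shelf space 16, value 59
- #1+#2+#3+#5: cost 15, shelf space 26, value 51
Best: 64 util.

64 util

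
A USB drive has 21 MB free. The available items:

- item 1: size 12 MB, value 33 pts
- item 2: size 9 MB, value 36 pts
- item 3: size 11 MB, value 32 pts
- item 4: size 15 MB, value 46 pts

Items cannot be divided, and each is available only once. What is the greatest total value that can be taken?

Check high-value combinations within 21 MB:
- item 1+item 2: size 12+9=21, value 33+36=69
- item 2+item 3: size 9+11=20, value 36+32=68
- item 4: size 15, value 46
Best: 69 pts.

69 pts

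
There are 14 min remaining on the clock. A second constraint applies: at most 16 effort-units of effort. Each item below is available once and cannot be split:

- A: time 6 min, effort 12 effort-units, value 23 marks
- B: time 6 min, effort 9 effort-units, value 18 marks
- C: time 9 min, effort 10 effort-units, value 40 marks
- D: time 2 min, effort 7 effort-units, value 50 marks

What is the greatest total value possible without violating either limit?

Feasible sets respecting both limits:
- B+D: time 8, effort 16, value 68
- D: time 2, effort 7, value 50
- C: time 9, effort 10, value 40
Best: 68 marks.

68 marks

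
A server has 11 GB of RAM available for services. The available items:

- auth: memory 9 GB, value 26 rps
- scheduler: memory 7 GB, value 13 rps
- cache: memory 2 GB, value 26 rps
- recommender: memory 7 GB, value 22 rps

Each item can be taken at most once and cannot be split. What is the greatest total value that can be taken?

52 rps

Check high-value combinations within 11 GB:
- auth+cache: memory 9+2=11, value 26+26=52
- cache+recommender: memory 2+7=9, value 26+22=48
- scheduler+cache: memory 7+2=9, value 13+26=39
- cache: memory 2, value 26
Best: 52 rps.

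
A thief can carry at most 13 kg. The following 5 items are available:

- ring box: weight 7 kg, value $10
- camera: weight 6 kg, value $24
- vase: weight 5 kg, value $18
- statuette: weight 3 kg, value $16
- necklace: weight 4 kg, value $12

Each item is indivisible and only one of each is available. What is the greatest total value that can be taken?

$52

Check high-value combinations within 13 kg:
- camera+statuette+necklace: weight 6+3+4=13, value 24+16+12=52
- vase+statuette+necklace: weight 5+3+4=12, value 18+16+12=46
- camera+vase: weight 6+5=11, value 24+18=42
- camera+statuette: weight 6+3=9, value 24+16=40
Best: $52.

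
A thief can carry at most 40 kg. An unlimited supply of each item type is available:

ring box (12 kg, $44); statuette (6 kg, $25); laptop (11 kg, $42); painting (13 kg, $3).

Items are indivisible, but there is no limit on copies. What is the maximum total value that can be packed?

Best value-per-unit is statuette at 25/6; filling with it alone gives 6×25 = 150.
Optimal mix: 3×statuette + 2×laptop → weight 40, value 159.

$159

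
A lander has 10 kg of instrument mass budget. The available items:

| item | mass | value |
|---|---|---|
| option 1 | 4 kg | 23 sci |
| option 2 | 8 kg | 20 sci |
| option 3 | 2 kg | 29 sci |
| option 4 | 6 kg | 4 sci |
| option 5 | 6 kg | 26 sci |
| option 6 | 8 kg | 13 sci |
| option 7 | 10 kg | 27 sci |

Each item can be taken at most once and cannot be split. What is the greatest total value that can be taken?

55 sci

Check high-value combinations within 10 kg:
- option 3+option 5: mass 2+6=8, value 29+26=55
- option 1+option 3: mass 4+2=6, value 23+29=52
- option 2+option 3: mass 8+2=10, value 20+29=49
- option 1+option 5: mass 4+6=10, value 23+26=49
- option 3+option 6: mass 2+8=10, value 29+13=42
Best: 55 sci.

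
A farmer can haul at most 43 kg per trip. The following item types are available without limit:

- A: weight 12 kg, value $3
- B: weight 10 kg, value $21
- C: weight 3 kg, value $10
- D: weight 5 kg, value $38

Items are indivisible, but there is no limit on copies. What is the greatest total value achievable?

Best value-per-unit is D at 38/5; filling with it alone gives 8×38 = 304.
Optimal mix: 1×C + 8×D → weight 43, value 314.

$314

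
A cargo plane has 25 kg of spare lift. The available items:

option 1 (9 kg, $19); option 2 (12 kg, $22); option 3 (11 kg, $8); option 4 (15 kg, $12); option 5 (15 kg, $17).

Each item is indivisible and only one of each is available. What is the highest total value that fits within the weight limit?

Check high-value combinations within 25 kg:
- option 1+option 2: weight 9+12=21, value 19+22=41
- option 1+option 5: weight 9+15=24, value 19+17=36
- option 1+option 4: weight 9+15=24, value 19+12=31
- option 2+option 3: weight 12+11=23, value 22+8=30
Best: $41.

$41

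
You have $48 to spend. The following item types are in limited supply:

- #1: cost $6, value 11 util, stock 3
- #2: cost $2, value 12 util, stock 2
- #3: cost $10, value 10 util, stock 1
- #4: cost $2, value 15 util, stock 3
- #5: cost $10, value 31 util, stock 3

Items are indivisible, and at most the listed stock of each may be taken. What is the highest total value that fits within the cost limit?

Top feasible selections:
- 1×#1 + 2×#2 + 3×#4 + 3×#5: cost 46, value 173
- 3×#1 + 2×#2 + 3×#4 + 2×#5: cost 48, value 164
Best: 173 util.

173 util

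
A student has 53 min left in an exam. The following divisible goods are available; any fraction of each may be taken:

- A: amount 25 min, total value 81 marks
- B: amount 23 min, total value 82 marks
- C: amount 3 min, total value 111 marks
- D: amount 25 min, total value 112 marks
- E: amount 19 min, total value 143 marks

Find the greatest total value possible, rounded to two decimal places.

387.39

Take in order of value per unit:
- C (111/3 per unit): all 3 → value 111, running total 111.00
- E (143/19 per unit): all 19 → value 143, running total 254.00
- D (112/25 per unit): all 25 → value 112, running total 366.00
- B (82/23 per unit): 6 of 23 → value 6×82/23 = 21.3913, running total 387.39
Total 387.39.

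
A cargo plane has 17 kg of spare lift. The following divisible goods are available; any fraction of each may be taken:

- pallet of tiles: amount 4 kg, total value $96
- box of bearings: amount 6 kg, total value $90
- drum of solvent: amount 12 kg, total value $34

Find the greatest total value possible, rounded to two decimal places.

Take in order of value per unit:
- pallet of tiles (96/4 per unit): all 4 → value 96, running total 96.00
- box of bearings (90/6 per unit): all 6 → value 90, running total 186.00
- drum of solvent (34/12 per unit): 7 of 12 → value 7×34/12 = 19.8333, running total 205.83
Total 205.83.

205.83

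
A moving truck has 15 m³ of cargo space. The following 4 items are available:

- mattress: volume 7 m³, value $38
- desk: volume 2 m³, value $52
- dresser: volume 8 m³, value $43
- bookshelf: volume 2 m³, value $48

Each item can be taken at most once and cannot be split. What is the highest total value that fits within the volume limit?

$143

Check high-value combinations within 15 m³:
- desk+dresser+bookshelf: volume 2+8+2=12, value 52+43+48=143
- mattress+desk+bookshelf: volume 7+2+2=11, value 38+52+48=138
- desk+bookshelf: volume 2+2=4, value 52+48=100
Best: $143.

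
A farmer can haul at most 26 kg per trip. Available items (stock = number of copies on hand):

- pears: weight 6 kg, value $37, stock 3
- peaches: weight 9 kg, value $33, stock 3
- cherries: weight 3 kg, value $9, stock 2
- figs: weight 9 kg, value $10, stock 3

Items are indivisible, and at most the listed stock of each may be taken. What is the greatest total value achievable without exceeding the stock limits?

Top feasible selections:
- 3×pears + 2×cherries: weight 24, value 129
- 3×pears + 1×cherries: weight 21, value 120
- 2×pears + 1×peaches + 1×cherries: weight 24, value 116
- 3×pears: weight 18, value 111
Best: $129.

$129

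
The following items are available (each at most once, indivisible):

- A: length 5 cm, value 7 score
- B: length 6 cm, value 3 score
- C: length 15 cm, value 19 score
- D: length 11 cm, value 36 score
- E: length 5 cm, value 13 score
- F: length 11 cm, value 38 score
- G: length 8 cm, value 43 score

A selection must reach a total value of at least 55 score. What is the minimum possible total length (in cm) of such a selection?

Subsets with value ≥ 55, sorted by total length:
- E+G: length 13, value 56
- A+E+G: length 18, value 63
- F+G: length 19, value 81
Minimum length: 13 cm.

13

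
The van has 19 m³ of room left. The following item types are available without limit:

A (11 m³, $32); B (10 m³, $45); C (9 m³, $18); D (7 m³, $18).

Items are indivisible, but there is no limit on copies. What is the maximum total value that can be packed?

Best value-per-unit is B at 45/10; filling with it alone gives 1×45 = 45.
Optimal mix: 1×B + 1×C → volume 19, value 63.

$63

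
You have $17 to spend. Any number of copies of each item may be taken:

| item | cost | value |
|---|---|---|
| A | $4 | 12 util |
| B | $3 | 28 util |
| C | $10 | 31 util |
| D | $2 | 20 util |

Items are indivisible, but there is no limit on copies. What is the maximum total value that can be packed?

168 util

Best value-per-unit is D at 20/2; filling with it alone gives 8×20 = 160.
Optimal mix: 1×B + 7×D → cost 17, value 168.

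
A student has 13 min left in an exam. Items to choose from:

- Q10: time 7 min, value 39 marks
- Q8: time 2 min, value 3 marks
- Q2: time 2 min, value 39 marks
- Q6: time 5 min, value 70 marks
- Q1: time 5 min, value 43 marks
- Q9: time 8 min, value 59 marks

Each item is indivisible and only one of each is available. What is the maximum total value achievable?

152 marks

Check high-value combinations within 13 min:
- Q2+Q6+Q1: time 2+5+5=12, value 39+70+43=152
- Q6+Q9: time 5+8=13, value 70+59=129
- Q8+Q6+Q1: time 2+5+5=12, value 3+70+43=116
- Q6+Q1: time 5+5=10, value 70+43=113
Best: 152 marks.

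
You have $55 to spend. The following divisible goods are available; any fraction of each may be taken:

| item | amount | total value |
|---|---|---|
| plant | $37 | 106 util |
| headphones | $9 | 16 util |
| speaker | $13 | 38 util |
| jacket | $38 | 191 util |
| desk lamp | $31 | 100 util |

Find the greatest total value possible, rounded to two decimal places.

Take in order of value per unit:
- jacket (191/38 per unit): all 38 → value 191, running total 191.00
- desk lamp (100/31 per unit): 17 of 31 → value 17×100/31 = 54.8387, running total 245.84
Total 245.84.

245.84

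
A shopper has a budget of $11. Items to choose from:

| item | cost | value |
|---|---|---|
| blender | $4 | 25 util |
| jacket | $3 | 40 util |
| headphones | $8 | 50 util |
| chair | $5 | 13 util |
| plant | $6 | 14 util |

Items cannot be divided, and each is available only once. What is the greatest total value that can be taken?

90 util

Check high-value combinations within $11:
- jacket+headphones: cost 3+8=11, value 40+50=90
- blender+jacket: cost 4+3=7, value 25+40=65
- jacket+plant: cost 3+6=9, value 40+14=54
- jacket+chair: cost 3+5=8, value 40+13=53
- headphones: cost 8, value 50
Best: 90 util.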